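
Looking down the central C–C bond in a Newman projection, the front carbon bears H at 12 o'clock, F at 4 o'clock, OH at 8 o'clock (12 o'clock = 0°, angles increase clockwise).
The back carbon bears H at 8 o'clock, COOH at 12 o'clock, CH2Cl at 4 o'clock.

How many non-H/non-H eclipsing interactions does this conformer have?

1

Non-H eclipsing pairs: F(120°)/CH2Cl(120°) — 1 interaction.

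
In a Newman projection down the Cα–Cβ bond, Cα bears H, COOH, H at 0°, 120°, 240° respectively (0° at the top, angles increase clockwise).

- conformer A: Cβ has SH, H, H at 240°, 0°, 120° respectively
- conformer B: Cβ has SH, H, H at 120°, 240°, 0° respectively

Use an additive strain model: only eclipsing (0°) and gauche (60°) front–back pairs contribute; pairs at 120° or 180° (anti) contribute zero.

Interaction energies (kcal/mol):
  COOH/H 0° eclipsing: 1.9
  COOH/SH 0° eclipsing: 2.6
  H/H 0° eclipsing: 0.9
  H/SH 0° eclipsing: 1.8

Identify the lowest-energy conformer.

A (eclipsed): H(0°)/H(0°) eclipsed 0.9; COOH(120°)/H(120°) eclipsed 1.9; H(240°)/SH(240°) eclipsed 1.8 → 4.6 kcal/mol.
B (eclipsed): H(0°)/H(0°) eclipsed 0.9; COOH(120°)/SH(120°) eclipsed 2.6; H(240°)/H(240°) eclipsed 0.9 → 4.4 kcal/mol.
B has the lowest total (4.4 kcal/mol).

B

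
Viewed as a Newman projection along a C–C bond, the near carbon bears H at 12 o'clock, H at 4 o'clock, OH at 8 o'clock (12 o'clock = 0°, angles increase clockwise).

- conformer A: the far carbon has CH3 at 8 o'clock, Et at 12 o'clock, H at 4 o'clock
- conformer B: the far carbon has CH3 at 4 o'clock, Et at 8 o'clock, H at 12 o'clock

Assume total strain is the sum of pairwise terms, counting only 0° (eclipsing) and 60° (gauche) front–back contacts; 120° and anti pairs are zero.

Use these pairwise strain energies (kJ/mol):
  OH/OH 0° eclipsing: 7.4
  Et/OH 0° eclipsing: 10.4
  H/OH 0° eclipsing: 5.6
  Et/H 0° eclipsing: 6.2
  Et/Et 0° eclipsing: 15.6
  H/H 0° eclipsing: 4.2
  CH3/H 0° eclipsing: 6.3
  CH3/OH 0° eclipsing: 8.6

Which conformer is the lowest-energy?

A (eclipsed): H(0°)/Et(0°) eclipsed 6.2; H(120°)/H(120°) eclipsed 4.2; OH(240°)/CH3(240°) eclipsed 8.6 → 19.0 kJ/mol.
B (eclipsed): H(0°)/H(0°) eclipsed 4.2; H(120°)/CH3(120°) eclipsed 6.3; OH(240°)/Et(240°) eclipsed 10.4 → 20.9 kJ/mol.
A has the lowest total (19.0 kJ/mol).

A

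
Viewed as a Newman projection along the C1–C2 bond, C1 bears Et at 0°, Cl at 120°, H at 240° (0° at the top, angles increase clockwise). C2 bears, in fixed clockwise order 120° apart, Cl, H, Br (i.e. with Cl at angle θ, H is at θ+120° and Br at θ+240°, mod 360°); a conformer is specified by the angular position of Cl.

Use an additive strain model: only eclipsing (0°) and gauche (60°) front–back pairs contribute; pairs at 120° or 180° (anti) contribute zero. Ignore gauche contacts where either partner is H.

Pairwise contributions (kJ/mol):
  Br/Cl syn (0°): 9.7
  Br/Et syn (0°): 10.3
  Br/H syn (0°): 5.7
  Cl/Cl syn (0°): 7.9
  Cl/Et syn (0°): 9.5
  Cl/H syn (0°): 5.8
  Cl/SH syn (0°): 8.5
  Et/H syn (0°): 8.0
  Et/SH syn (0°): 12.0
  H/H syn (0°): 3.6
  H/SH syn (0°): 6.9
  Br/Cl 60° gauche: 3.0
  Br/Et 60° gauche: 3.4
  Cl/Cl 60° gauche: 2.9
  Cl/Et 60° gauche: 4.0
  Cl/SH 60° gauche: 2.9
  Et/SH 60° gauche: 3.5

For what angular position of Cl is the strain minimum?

300°

Cl at 0° (eclipsed): Et(0°)/Cl(0°) eclipsed 9.5; Cl(120°)/H(120°) eclipsed 5.8; H(240°)/Br(240°) eclipsed 5.7 → 21.0 kJ/mol.
Cl at 60° (staggered): Et(0°)/Cl(60°) gauche 4.0; Et(0°)/Br(300°) gauche 3.4; Cl(120°)/Cl(60°) gauche 2.9 → 10.3 kJ/mol.
Cl at 120° (eclipsed): Et(0°)/Br(0°) eclipsed 10.3; Cl(120°)/Cl(120°) eclipsed 7.9; H(240°)/H(240°) eclipsed 3.6 → 21.8 kJ/mol.
Cl at 180° (staggered): Et(0°)/Br(60°) gauche 3.4; Cl(120°)/Cl(180°) gauche 2.9; Cl(120°)/Br(60°) gauche 3.0 → 9.3 kJ/mol.
Cl at 240° (eclipsed): Et(0°)/H(0°) eclipsed 8.0; Cl(120°)/Br(120°) eclipsed 9.7; H(240°)/Cl(240°) eclipsed 5.8 → 23.5 kJ/mol.
Cl at 300° (staggered): Et(0°)/Cl(300°) gauche 4.0; Cl(120°)/Br(180°) gauche 3.0 → 7.0 kJ/mol.
The minimum (7.0 kJ/mol) occurs with Cl at 300°.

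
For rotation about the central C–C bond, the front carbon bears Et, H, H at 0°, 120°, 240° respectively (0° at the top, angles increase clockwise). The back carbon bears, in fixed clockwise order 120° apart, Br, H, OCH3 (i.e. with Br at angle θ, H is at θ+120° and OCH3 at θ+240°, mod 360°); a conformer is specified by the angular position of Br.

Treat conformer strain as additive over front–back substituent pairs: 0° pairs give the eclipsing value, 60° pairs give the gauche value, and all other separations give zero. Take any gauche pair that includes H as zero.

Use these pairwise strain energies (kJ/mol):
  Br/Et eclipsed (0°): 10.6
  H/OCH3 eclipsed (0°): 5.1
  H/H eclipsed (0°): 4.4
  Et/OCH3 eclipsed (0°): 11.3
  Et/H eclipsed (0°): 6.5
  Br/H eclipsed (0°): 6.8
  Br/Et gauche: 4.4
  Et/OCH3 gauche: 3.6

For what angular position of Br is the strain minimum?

Br at 0° (eclipsed): Et(0°)/Br(0°) eclipsed 10.6; H(120°)/H(120°) eclipsed 4.4; H(240°)/OCH3(240°) eclipsed 5.1 → 20.1 kJ/mol.
Br at 60° (staggered): Et(0°)/Br(60°) gauche 4.4; Et(0°)/OCH3(300°) gauche 3.6 → 8.0 kJ/mol.
Br at 120° (eclipsed): Et(0°)/OCH3(0°) eclipsed 11.3; H(120°)/Br(120°) eclipsed 6.8; H(240°)/H(240°) eclipsed 4.4 → 22.5 kJ/mol.
Br at 180° (staggered): Et(0°)/OCH3(60°) gauche 3.6 → 3.6 kJ/mol.
Br at 240° (eclipsed): Et(0°)/H(0°) eclipsed 6.5; H(120°)/OCH3(120°) eclipsed 5.1; H(240°)/Br(240°) eclipsed 6.8 → 18.4 kJ/mol.
Br at 300° (staggered): Et(0°)/Br(300°) gauche 4.4 → 4.4 kJ/mol.
The minimum (3.6 kJ/mol) occurs with Br at 180°.

180°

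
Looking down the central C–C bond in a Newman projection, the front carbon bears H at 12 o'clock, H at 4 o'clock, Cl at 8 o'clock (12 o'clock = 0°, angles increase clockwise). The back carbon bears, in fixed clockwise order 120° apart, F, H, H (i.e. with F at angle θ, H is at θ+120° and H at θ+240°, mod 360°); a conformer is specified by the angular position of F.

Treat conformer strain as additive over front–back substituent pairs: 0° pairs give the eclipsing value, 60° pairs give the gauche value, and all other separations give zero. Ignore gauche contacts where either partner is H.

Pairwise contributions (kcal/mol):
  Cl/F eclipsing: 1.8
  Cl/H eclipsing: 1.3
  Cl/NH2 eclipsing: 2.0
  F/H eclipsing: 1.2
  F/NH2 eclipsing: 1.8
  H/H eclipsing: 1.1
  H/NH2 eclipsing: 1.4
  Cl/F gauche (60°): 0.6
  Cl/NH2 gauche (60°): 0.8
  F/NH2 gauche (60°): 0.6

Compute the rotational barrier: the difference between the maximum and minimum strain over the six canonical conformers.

F at 0° is eclipsed. H at 0° is eclipsed with F at 0° (1.2); H at 120° is eclipsed with H at 120° (1.1); Cl at 240° is eclipsed with H at 240° (1.3). Total 3.6 kcal/mol.
F at 60° (staggered): no non-H gauche contacts → 0.0 kcal/mol.
F at 120° is eclipsed. H at 0° is eclipsed with H at 0° (1.1); H at 120° is eclipsed with F at 120° (1.2); Cl at 240° is eclipsed with H at 240° (1.3). Total 3.6 kcal/mol.
F at 180° is staggered. Cl at 240° is gauche with F at 180° (0.6). Total 0.6 kcal/mol.
F at 240° is eclipsed. H at 0° is eclipsed with H at 0° (1.1); H at 120° is eclipsed with H at 120° (1.1); Cl at 240° is eclipsed with F at 240° (1.8). Total 4.0 kcal/mol.
F at 300° is staggered. Cl at 240° is gauche with F at 300° (0.6). Total 0.6 kcal/mol.
Max at 240° (4.0 kcal/mol), min at 60° (0.0 kcal/mol); barrier = 4.0 kcal/mol.

4.0 kcal/mol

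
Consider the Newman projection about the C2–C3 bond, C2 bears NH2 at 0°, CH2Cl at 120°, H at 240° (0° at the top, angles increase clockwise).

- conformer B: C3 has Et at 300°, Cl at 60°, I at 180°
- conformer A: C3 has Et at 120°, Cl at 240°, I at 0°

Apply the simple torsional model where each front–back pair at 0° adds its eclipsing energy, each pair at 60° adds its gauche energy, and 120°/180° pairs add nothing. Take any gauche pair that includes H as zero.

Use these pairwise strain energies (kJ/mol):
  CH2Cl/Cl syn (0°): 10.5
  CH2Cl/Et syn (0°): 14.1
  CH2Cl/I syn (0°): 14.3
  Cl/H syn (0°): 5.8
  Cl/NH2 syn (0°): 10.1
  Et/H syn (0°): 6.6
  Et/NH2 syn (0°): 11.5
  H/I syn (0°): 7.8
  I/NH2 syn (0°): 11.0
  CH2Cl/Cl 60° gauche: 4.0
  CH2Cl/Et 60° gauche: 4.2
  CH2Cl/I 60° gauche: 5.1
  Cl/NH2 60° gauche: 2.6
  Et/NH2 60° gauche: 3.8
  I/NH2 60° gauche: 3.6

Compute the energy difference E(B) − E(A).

B (staggered): NH2–Et gauche, NH2–Cl gauche, CH2Cl–Cl gauche, CH2Cl–I gauche; 3.8 + 2.6 + 4.0 + 5.1 = 15.5 kJ/mol.
A (eclipsed): NH2–I eclipsed, CH2Cl–Et eclipsed, H–Cl eclipsed; 11.0 + 14.1 + 5.8 = 30.9 kJ/mol.
E(B) − E(A) = 15.5 − 30.9 = -15.4 kJ/mol.

-15.4 kJ/mol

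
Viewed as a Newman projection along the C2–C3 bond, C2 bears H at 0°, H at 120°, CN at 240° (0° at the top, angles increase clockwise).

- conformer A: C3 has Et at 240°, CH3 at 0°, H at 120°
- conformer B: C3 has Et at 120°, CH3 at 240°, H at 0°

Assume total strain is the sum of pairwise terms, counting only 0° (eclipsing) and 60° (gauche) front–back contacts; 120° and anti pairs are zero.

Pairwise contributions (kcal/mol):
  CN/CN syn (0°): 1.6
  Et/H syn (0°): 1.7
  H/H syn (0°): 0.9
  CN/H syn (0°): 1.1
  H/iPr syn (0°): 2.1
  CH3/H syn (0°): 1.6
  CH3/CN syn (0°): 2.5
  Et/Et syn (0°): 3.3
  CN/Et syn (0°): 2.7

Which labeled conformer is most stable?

B

A (eclipsed): H–CH3 eclipsed, H–H eclipsed, CN–Et eclipsed; 1.6 + 0.9 + 2.7 = 5.2 kcal/mol.
B (eclipsed): H–H eclipsed, H–Et eclipsed, CN–CH3 eclipsed; 0.9 + 1.7 + 2.5 = 5.1 kcal/mol.
B has the lowest total (5.1 kcal/mol).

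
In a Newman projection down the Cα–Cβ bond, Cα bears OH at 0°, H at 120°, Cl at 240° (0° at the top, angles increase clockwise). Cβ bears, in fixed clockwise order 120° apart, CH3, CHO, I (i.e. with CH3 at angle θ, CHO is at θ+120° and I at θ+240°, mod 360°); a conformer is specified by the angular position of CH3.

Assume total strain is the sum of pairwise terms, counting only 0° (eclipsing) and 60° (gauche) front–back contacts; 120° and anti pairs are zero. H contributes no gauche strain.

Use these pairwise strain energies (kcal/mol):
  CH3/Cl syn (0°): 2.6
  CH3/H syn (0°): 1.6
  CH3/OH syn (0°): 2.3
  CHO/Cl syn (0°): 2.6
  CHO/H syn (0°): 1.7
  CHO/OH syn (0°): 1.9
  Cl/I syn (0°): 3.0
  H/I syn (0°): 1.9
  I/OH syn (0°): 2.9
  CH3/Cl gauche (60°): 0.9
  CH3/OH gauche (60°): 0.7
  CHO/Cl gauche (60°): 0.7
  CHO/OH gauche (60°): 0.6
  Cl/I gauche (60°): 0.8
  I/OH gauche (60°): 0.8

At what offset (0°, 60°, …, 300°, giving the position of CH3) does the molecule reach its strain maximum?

CH3 at 0° (eclipsed): OH–CH3 eclipsed, H–CHO eclipsed, Cl–I eclipsed; 2.3 + 1.7 + 3.0 = 7.0 kcal/mol.
CH3 at 60° (staggered): OH–CH3 gauche, OH–I gauche, Cl–CHO gauche, Cl–I gauche; 0.7 + 0.8 + 0.7 + 0.8 = 3.0 kcal/mol.
CH3 at 120° (eclipsed): OH–I eclipsed, H–CH3 eclipsed, Cl–CHO eclipsed; 2.9 + 1.6 + 2.6 = 7.1 kcal/mol.
CH3 at 180° (staggered): OH–CHO gauche, OH–I gauche, Cl–CH3 gauche, Cl–CHO gauche; 0.6 + 0.8 + 0.9 + 0.7 = 3.0 kcal/mol.
CH3 at 240° (eclipsed): OH–CHO eclipsed, H–I eclipsed, Cl–CH3 eclipsed; 1.9 + 1.9 + 2.6 = 6.4 kcal/mol.
CH3 at 300° (staggered): OH–CH3 gauche, OH–CHO gauche, Cl–CH3 gauche, Cl–I gauche; 0.7 + 0.6 + 0.9 + 0.8 = 3.0 kcal/mol.
The maximum (7.1 kcal/mol) occurs with CH3 at 120°.

120°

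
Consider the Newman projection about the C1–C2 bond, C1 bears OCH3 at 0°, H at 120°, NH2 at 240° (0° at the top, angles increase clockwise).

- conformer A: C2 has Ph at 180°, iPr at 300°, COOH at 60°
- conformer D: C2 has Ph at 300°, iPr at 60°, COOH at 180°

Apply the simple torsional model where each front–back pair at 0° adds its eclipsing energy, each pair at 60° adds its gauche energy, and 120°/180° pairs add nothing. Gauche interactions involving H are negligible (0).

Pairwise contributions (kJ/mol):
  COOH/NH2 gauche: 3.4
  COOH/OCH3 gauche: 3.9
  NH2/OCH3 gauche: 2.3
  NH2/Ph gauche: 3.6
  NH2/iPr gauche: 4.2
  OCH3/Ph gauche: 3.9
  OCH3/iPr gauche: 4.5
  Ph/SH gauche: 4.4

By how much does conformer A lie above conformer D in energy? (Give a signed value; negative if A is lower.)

+0.8 kJ/mol

A (staggered): OCH3(0°)/iPr(300°) gauche 4.5; OCH3(0°)/COOH(60°) gauche 3.9; NH2(240°)/Ph(180°) gauche 3.6; NH2(240°)/iPr(300°) gauche 4.2 → 16.2 kJ/mol.
D (staggered): OCH3(0°)/Ph(300°) gauche 3.9; OCH3(0°)/iPr(60°) gauche 4.5; NH2(240°)/Ph(300°) gauche 3.6; NH2(240°)/COOH(180°) gauche 3.4 → 15.4 kJ/mol.
E(A) − E(D) = 16.2 − 15.4 = +0.8 kJ/mol.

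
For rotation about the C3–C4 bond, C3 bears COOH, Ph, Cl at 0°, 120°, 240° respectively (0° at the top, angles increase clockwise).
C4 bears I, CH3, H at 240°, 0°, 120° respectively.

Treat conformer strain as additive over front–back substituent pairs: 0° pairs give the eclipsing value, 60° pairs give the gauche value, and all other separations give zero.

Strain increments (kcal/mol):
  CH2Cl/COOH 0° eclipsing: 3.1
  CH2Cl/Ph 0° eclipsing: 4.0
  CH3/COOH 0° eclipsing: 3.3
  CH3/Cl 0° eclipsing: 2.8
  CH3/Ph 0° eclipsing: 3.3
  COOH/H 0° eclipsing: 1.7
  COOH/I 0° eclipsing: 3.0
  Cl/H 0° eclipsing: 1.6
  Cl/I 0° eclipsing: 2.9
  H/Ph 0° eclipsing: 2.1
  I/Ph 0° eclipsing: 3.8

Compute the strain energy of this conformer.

8.3 kcal/mol

This conformer (eclipsed): COOH(0°)/CH3(0°) eclipsed 3.3; Ph(120°)/H(120°) eclipsed 2.1; Cl(240°)/I(240°) eclipsed 2.9 → 8.3 kcal/mol.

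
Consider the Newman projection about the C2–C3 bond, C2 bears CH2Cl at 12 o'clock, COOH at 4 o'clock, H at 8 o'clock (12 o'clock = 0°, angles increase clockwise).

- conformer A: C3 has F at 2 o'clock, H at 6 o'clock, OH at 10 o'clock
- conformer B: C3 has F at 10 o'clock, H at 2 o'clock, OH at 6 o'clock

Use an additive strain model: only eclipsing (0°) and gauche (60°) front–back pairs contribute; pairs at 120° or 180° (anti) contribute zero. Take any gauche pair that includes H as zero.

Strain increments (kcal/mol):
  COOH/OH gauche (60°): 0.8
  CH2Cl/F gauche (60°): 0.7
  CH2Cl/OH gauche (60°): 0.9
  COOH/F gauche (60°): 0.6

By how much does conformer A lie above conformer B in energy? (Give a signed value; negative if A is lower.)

+0.7 kcal/mol

A (staggered): CH2Cl(0°)/F(60°) gauche 0.7; CH2Cl(0°)/OH(300°) gauche 0.9; COOH(120°)/F(60°) gauche 0.6 → 2.2 kcal/mol.
B (staggered): CH2Cl(0°)/F(300°) gauche 0.7; COOH(120°)/OH(180°) gauche 0.8 → 1.5 kcal/mol.
E(A) − E(B) = 2.2 − 1.5 = +0.7 kcal/mol.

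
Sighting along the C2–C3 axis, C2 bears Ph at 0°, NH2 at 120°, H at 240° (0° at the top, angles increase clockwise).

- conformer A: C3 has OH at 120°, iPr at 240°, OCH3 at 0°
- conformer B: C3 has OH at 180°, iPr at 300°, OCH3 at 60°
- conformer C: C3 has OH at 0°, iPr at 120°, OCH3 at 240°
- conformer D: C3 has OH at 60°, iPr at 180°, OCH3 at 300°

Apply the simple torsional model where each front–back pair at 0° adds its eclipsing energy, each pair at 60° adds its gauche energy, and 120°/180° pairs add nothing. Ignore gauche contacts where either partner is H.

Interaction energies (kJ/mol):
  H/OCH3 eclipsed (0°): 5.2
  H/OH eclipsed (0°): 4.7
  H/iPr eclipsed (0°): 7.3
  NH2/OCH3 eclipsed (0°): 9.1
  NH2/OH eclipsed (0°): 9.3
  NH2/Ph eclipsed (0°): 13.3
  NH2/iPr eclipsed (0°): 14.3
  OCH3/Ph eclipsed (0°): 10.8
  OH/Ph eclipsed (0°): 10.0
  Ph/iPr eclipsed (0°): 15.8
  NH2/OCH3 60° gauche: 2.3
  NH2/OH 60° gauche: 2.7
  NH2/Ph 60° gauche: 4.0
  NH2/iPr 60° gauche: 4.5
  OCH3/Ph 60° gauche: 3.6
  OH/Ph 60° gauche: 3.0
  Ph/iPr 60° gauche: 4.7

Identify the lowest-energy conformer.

B

A (eclipsed): Ph(0°)/OCH3(0°) eclipsed 10.8; NH2(120°)/OH(120°) eclipsed 9.3; H(240°)/iPr(240°) eclipsed 7.3 → 27.4 kJ/mol.
B (staggered): Ph(0°)/iPr(300°) gauche 4.7; Ph(0°)/OCH3(60°) gauche 3.6; NH2(120°)/OH(180°) gauche 2.7; NH2(120°)/OCH3(60°) gauche 2.3 → 13.3 kJ/mol.
C (eclipsed): Ph(0°)/OH(0°) eclipsed 10.0; NH2(120°)/iPr(120°) eclipsed 14.3; H(240°)/OCH3(240°) eclipsed 5.2 → 29.5 kJ/mol.
D (staggered): Ph(0°)/OH(60°) gauche 3.0; Ph(0°)/OCH3(300°) gauche 3.6; NH2(120°)/OH(60°) gauche 2.7; NH2(120°)/iPr(180°) gauche 4.5 → 13.8 kJ/mol.
B has the lowest total (13.3 kJ/mol).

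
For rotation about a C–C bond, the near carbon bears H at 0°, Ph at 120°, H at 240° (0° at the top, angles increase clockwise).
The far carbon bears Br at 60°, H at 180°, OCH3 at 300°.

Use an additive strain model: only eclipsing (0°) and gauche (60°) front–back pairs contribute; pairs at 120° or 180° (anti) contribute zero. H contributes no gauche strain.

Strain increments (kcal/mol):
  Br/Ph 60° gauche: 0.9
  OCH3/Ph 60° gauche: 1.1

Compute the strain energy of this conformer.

0.9 kcal/mol

This conformer (staggered): Ph(120°)/Br(60°) gauche 0.9 → 0.9 kcal/mol.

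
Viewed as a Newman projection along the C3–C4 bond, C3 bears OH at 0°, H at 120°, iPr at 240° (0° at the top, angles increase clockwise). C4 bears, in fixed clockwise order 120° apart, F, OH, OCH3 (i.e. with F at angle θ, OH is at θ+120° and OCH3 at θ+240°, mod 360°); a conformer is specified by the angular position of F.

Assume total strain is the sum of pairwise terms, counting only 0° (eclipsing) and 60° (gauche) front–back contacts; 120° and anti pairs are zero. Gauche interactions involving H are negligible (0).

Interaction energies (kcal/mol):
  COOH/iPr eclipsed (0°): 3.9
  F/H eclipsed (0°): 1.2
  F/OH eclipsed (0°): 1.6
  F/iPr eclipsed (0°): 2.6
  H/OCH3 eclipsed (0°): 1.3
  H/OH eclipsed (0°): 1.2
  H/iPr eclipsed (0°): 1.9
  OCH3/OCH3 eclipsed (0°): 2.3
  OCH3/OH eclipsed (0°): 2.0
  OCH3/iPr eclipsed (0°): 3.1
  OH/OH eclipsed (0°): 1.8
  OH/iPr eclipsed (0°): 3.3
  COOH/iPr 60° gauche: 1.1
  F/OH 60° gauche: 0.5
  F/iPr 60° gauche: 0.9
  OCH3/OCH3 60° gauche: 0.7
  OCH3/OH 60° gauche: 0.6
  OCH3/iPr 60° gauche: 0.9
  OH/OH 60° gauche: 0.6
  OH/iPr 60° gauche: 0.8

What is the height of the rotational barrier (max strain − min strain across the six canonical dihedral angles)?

F at 0° (eclipsed): OH–F eclipsed, H–OH eclipsed, iPr–OCH3 eclipsed; 1.6 + 1.2 + 3.1 = 5.9 kcal/mol.
F at 60° (staggered): OH–F gauche, OH–OCH3 gauche, iPr–OH gauche, iPr–OCH3 gauche; 0.5 + 0.6 + 0.8 + 0.9 = 2.8 kcal/mol.
F at 120° (eclipsed): OH–OCH3 eclipsed, H–F eclipsed, iPr–OH eclipsed; 2.0 + 1.2 + 3.3 = 6.5 kcal/mol.
F at 180° (staggered): OH–OH gauche, OH–OCH3 gauche, iPr–F gauche, iPr–OH gauche; 0.6 + 0.6 + 0.9 + 0.8 = 2.9 kcal/mol.
F at 240° (eclipsed): OH–OH eclipsed, H–OCH3 eclipsed, iPr–F eclipsed; 1.8 + 1.3 + 2.6 = 5.7 kcal/mol.
F at 300° (staggered): OH–F gauche, OH–OH gauche, iPr–F gauche, iPr–OCH3 gauche; 0.5 + 0.6 + 0.9 + 0.9 = 2.9 kcal/mol.
Max at 120° (6.5 kcal/mol), min at 60° (2.8 kcal/mol); barrier = 3.7 kcal/mol.

3.7 kcal/mol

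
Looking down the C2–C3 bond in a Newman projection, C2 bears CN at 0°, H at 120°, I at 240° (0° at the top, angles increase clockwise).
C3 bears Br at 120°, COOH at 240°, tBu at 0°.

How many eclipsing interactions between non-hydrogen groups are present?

Non-H eclipsing pairs: CN(0°)/tBu(0°); I(240°)/COOH(240°) — 2 interactions.

2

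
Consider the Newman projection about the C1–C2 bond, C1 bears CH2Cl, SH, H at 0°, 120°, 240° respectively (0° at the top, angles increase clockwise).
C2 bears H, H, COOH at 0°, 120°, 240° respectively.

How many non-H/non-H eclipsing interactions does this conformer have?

0

Every eclipsing pair involves H, so the count is 0.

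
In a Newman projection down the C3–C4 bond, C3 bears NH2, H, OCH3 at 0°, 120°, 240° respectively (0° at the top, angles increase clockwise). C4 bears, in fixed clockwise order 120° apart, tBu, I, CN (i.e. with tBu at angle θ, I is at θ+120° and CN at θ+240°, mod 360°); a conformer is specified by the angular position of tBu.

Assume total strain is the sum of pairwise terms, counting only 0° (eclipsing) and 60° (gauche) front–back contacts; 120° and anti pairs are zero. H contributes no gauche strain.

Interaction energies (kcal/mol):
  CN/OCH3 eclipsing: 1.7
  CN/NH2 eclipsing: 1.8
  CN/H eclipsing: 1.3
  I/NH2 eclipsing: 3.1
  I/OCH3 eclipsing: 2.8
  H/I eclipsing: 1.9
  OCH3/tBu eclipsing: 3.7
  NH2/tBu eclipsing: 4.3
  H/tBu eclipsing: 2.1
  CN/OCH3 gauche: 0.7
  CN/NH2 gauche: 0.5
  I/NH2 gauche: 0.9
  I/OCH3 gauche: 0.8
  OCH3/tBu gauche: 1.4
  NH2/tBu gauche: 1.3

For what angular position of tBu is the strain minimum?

60°

tBu at 0° (eclipsed): NH2(0°)/tBu(0°) eclipsed 4.3; H(120°)/I(120°) eclipsed 1.9; OCH3(240°)/CN(240°) eclipsed 1.7 → 7.9 kcal/mol.
tBu at 60° (staggered): NH2(0°)/tBu(60°) gauche 1.3; NH2(0°)/CN(300°) gauche 0.5; OCH3(240°)/I(180°) gauche 0.8; OCH3(240°)/CN(300°) gauche 0.7 → 3.3 kcal/mol.
tBu at 120° (eclipsed): NH2(0°)/CN(0°) eclipsed 1.8; H(120°)/tBu(120°) eclipsed 2.1; OCH3(240°)/I(240°) eclipsed 2.8 → 6.7 kcal/mol.
tBu at 180° (staggered): NH2(0°)/I(300°) gauche 0.9; NH2(0°)/CN(60°) gauche 0.5; OCH3(240°)/tBu(180°) gauche 1.4; OCH3(240°)/I(300°) gauche 0.8 → 3.6 kcal/mol.
tBu at 240° (eclipsed): NH2(0°)/I(0°) eclipsed 3.1; H(120°)/CN(120°) eclipsed 1.3; OCH3(240°)/tBu(240°) eclipsed 3.7 → 8.1 kcal/mol.
tBu at 300° (staggered): NH2(0°)/tBu(300°) gauche 1.3; NH2(0°)/I(60°) gauche 0.9; OCH3(240°)/tBu(300°) gauche 1.4; OCH3(240°)/CN(180°) gauche 0.7 → 4.3 kcal/mol.
The minimum (3.3 kcal/mol) occurs with tBu at 60°.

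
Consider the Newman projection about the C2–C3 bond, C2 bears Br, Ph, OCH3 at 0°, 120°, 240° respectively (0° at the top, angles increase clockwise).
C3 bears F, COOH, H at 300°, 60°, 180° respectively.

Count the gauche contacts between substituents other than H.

Non-H gauche pairs: Br(0°)/F(300°); Br(0°)/COOH(60°); Ph(120°)/COOH(60°); OCH3(240°)/F(300°) — 4 interactions.

4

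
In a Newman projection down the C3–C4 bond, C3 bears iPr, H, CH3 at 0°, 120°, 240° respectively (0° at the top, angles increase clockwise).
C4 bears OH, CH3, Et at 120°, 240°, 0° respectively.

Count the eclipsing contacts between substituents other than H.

Non-H eclipsing pairs: iPr(0°)/Et(0°); CH3(240°)/CH3(240°) — 2 interactions.

2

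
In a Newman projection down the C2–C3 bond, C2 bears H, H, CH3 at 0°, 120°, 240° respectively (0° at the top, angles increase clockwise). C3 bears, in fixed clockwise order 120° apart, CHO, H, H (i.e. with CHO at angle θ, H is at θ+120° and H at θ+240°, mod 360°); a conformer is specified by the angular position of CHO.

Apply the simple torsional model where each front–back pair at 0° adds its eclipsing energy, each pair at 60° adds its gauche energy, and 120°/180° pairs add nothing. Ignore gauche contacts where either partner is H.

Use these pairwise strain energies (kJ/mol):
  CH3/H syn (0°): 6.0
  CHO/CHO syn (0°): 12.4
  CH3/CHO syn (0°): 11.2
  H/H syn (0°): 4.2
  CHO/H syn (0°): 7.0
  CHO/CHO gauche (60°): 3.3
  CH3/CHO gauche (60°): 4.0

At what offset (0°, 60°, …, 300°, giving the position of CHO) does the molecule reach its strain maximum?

CHO at 0° (eclipsed): H–CHO eclipsed, H–H eclipsed, CH3–H eclipsed; 7.0 + 4.2 + 6.0 = 17.2 kJ/mol.
CHO at 60° (staggered): no non-H gauche contacts → 0.0 kJ/mol.
CHO at 120° (eclipsed): H–H eclipsed, H–CHO eclipsed, CH3–H eclipsed; 4.2 + 7.0 + 6.0 = 17.2 kJ/mol.
CHO at 180° (staggered): CH3–CHO gauche; 4.0 = 4.0 kJ/mol.
CHO at 240° (eclipsed): H–H eclipsed, H–H eclipsed, CH3–CHO eclipsed; 4.2 + 4.2 + 11.2 = 19.6 kJ/mol.
CHO at 300° (staggered): CH3–CHO gauche; 4.0 = 4.0 kJ/mol.
The maximum (19.6 kJ/mol) occurs with CHO at 240°.

240°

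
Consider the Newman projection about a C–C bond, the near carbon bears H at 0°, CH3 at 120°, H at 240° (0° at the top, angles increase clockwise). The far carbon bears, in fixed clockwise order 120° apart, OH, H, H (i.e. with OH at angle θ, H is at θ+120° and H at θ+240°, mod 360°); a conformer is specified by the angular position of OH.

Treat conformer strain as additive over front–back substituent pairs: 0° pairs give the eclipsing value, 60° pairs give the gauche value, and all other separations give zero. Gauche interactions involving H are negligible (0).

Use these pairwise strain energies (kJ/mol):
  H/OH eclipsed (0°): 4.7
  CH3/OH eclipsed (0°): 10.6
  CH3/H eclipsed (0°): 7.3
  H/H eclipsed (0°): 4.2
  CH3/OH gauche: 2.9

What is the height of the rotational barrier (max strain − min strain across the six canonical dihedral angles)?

OH at 0° is eclipsed. H at 0° is eclipsed with OH at 0° (4.7); CH3 at 120° is eclipsed with H at 120° (7.3); H at 240° is eclipsed with H at 240° (4.2). Total 16.2 kJ/mol.
OH at 60° is staggered. CH3 at 120° is gauche with OH at 60° (2.9). Total 2.9 kJ/mol.
OH at 120° is eclipsed. H at 0° is eclipsed with H at 0° (4.2); CH3 at 120° is eclipsed with OH at 120° (10.6); H at 240° is eclipsed with H at 240° (4.2). Total 19.0 kJ/mol.
OH at 180° is staggered. CH3 at 120° is gauche with OH at 180° (2.9). Total 2.9 kJ/mol.
OH at 240° is eclipsed. H at 0° is eclipsed with H at 0° (4.2); CH3 at 120° is eclipsed with H at 120° (7.3); H at 240° is eclipsed with OH at 240° (4.7). Total 16.2 kJ/mol.
OH at 300° (staggered): no non-H gauche contacts → 0.0 kJ/mol.
Max at 120° (19.0 kJ/mol), min at 300° (0.0 kJ/mol); barrier = 19.0 kJ/mol.

19.0 kJ/mol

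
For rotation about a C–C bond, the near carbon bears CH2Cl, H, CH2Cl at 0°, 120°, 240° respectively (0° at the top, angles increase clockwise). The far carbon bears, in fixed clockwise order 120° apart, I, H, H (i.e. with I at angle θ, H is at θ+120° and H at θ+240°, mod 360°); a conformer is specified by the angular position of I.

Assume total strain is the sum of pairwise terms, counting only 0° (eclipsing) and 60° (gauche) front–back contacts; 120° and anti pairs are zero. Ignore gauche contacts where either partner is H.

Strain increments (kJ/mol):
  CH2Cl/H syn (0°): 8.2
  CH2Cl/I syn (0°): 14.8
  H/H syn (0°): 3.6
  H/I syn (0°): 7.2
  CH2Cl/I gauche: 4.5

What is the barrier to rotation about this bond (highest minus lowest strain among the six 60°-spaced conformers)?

22.1 kJ/mol

I at 0° (eclipsed): CH2Cl(0°)/I(0°) eclipsed 14.8; H(120°)/H(120°) eclipsed 3.6; CH2Cl(240°)/H(240°) eclipsed 8.2 → 26.6 kJ/mol.
I at 60° (staggered): CH2Cl(0°)/I(60°) gauche 4.5 → 4.5 kJ/mol.
I at 120° (eclipsed): CH2Cl(0°)/H(0°) eclipsed 8.2; H(120°)/I(120°) eclipsed 7.2; CH2Cl(240°)/H(240°) eclipsed 8.2 → 23.6 kJ/mol.
I at 180° (staggered): CH2Cl(240°)/I(180°) gauche 4.5 → 4.5 kJ/mol.
I at 240° (eclipsed): CH2Cl(0°)/H(0°) eclipsed 8.2; H(120°)/H(120°) eclipsed 3.6; CH2Cl(240°)/I(240°) eclipsed 14.8 → 26.6 kJ/mol.
I at 300° (staggered): CH2Cl(0°)/I(300°) gauche 4.5; CH2Cl(240°)/I(300°) gauche 4.5 → 9.0 kJ/mol.
Max at 0° (26.6 kJ/mol), min at 60° (4.5 kJ/mol); barrier = 22.1 kJ/mol.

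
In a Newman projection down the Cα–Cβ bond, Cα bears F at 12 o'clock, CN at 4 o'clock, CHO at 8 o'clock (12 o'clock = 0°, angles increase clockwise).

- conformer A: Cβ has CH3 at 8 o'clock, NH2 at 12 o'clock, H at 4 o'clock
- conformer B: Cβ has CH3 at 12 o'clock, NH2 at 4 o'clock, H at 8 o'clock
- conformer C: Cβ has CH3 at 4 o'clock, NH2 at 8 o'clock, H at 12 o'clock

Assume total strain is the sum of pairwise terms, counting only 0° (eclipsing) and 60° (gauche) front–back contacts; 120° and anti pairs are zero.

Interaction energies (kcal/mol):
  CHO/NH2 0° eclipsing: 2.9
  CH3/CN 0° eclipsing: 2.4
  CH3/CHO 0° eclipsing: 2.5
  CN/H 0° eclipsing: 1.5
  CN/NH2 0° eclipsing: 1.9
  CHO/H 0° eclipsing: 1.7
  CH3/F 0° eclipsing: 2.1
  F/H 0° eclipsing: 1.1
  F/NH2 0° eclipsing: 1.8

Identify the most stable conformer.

A (eclipsed): F–NH2 eclipsed, CN–H eclipsed, CHO–CH3 eclipsed; 1.8 + 1.5 + 2.5 = 5.8 kcal/mol.
B (eclipsed): F–CH3 eclipsed, CN–NH2 eclipsed, CHO–H eclipsed; 2.1 + 1.9 + 1.7 = 5.7 kcal/mol.
C (eclipsed): F–H eclipsed, CN–CH3 eclipsed, CHO–NH2 eclipsed; 1.1 + 2.4 + 2.9 = 6.4 kcal/mol.
B has the lowest total (5.7 kcal/mol).

B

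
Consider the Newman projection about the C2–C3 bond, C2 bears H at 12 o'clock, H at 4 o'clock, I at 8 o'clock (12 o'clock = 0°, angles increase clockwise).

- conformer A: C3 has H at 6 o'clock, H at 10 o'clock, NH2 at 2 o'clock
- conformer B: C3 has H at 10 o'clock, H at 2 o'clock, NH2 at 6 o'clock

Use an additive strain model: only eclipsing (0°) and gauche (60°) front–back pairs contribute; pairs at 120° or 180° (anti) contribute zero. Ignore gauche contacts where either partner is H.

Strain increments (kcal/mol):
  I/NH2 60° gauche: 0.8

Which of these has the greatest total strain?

B

A (staggered): no non-H gauche contacts → 0.0 kcal/mol.
B (staggered): I(240°)/NH2(180°) gauche 0.8 → 0.8 kcal/mol.
B has the highest total (0.8 kcal/mol).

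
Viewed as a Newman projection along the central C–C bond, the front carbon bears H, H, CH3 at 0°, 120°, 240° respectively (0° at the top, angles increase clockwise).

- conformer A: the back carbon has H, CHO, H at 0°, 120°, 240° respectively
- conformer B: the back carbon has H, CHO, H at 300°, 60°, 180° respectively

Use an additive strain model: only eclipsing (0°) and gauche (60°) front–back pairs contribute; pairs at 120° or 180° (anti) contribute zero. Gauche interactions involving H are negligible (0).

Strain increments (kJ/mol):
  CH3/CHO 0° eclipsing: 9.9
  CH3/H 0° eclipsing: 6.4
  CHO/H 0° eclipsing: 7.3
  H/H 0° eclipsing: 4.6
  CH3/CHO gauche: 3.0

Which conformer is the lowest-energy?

B

A is eclipsed. H at 0° is eclipsed with H at 0° (4.6); H at 120° is eclipsed with CHO at 120° (7.3); CH3 at 240° is eclipsed with H at 240° (6.4). Total 18.3 kJ/mol.
B (staggered): no non-H gauche contacts → 0.0 kJ/mol.
B has the lowest total (0.0 kJ/mol).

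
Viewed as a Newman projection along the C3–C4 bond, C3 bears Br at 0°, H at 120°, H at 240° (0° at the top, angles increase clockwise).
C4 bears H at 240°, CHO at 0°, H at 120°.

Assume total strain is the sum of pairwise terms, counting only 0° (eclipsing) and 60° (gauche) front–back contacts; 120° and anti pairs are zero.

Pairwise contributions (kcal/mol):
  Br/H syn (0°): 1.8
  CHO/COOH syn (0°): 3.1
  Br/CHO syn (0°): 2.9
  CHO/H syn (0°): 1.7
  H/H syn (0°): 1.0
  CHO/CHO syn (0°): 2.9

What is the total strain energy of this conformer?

This conformer (eclipsed): Br–CHO eclipsed, H–H eclipsed, H–H eclipsed; 2.9 + 1.0 + 1.0 = 4.9 kcal/mol.

4.9 kcal/mol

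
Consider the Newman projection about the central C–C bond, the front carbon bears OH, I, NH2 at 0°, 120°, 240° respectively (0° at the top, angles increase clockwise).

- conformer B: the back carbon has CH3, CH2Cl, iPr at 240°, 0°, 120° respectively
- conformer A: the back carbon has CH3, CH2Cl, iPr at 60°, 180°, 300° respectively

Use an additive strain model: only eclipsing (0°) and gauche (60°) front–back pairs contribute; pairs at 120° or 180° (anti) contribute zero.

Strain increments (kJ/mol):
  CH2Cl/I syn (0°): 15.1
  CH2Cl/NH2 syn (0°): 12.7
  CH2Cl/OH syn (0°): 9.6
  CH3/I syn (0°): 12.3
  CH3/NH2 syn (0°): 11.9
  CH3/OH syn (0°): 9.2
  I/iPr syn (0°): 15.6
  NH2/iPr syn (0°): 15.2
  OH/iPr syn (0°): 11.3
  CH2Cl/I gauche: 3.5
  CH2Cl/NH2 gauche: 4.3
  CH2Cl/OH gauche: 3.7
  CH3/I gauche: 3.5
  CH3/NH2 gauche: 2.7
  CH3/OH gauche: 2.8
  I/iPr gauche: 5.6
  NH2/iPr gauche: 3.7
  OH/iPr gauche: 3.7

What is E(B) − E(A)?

B (eclipsed): OH–CH2Cl eclipsed, I–iPr eclipsed, NH2–CH3 eclipsed; 9.6 + 15.6 + 11.9 = 37.1 kJ/mol.
A (staggered): OH–CH3 gauche, OH–iPr gauche, I–CH3 gauche, I–CH2Cl gauche, NH2–CH2Cl gauche, NH2–iPr gauche; 2.8 + 3.7 + 3.5 + 3.5 + 4.3 + 3.7 = 21.5 kJ/mol.
E(B) − E(A) = 37.1 − 21.5 = +15.6 kJ/mol.

+15.6 kJ/mol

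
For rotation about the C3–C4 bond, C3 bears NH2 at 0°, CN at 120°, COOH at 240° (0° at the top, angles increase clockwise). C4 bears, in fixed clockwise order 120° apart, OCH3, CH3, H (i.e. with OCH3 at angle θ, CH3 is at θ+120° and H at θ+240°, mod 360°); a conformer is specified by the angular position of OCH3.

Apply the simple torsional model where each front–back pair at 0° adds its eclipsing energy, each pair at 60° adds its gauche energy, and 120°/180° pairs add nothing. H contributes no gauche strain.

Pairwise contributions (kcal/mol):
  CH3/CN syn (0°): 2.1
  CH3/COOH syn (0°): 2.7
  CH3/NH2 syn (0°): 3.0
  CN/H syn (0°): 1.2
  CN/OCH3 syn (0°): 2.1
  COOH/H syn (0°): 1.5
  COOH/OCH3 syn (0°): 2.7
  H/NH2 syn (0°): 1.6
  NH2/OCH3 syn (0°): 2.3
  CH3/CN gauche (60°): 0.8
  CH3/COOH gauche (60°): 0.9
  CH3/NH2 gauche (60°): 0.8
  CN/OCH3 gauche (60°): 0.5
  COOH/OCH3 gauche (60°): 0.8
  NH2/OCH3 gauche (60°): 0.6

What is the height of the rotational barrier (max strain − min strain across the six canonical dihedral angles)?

4.1 kcal/mol

OCH3 at 0° is eclipsed. NH2 at 0° is eclipsed with OCH3 at 0° (2.3); CN at 120° is eclipsed with CH3 at 120° (2.1); COOH at 240° is eclipsed with H at 240° (1.5). Total 5.9 kcal/mol.
OCH3 at 60° is staggered. NH2 at 0° is gauche with OCH3 at 60° (0.6); CN at 120° is gauche with OCH3 at 60° (0.5); CN at 120° is gauche with CH3 at 180° (0.8); COOH at 240° is gauche with CH3 at 180° (0.9). Total 2.8 kcal/mol.
OCH3 at 120° is eclipsed. NH2 at 0° is eclipsed with H at 0° (1.6); CN at 120° is eclipsed with OCH3 at 120° (2.1); COOH at 240° is eclipsed with CH3 at 240° (2.7). Total 6.4 kcal/mol.
OCH3 at 180° is staggered. NH2 at 0° is gauche with CH3 at 300° (0.8); CN at 120° is gauche with OCH3 at 180° (0.5); COOH at 240° is gauche with OCH3 at 180° (0.8); COOH at 240° is gauche with CH3 at 300° (0.9). Total 3.0 kcal/mol.
OCH3 at 240° is eclipsed. NH2 at 0° is eclipsed with CH3 at 0° (3.0); CN at 120° is eclipsed with H at 120° (1.2); COOH at 240° is eclipsed with OCH3 at 240° (2.7). Total 6.9 kcal/mol.
OCH3 at 300° is staggered. NH2 at 0° is gauche with OCH3 at 300° (0.6); NH2 at 0° is gauche with CH3 at 60° (0.8); CN at 120° is gauche with CH3 at 60° (0.8); COOH at 240° is gauche with OCH3 at 300° (0.8). Total 3.0 kcal/mol.
Max at 240° (6.9 kcal/mol), min at 60° (2.8 kcal/mol); barrier = 4.1 kcal/mol.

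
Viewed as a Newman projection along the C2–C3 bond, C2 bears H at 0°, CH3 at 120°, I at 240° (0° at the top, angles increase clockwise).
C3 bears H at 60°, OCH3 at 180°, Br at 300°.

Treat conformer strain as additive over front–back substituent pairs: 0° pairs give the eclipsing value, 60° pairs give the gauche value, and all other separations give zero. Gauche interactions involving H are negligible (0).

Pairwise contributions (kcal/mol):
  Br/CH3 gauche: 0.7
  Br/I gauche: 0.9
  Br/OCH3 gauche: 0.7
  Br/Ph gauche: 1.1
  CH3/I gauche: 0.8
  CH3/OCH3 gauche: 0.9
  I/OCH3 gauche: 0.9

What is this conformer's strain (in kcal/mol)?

This conformer (staggered): CH3–OCH3 gauche, I–OCH3 gauche, I–Br gauche; 0.9 + 0.9 + 0.9 = 2.7 kcal/mol.

2.7 kcal/mol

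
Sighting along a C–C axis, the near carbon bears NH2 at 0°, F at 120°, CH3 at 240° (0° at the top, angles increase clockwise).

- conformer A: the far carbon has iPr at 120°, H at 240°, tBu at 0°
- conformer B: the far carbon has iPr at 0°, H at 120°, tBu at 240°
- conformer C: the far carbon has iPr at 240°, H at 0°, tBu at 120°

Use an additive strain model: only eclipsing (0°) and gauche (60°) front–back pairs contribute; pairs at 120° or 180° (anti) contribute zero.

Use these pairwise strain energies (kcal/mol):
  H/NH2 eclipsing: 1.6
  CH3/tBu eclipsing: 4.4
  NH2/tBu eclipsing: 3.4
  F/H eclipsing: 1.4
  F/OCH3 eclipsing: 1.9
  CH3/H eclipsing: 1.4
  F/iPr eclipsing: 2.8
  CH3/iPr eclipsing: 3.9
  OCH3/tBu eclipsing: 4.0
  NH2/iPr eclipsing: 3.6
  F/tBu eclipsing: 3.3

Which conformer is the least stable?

A (eclipsed): NH2–tBu eclipsed, F–iPr eclipsed, CH3–H eclipsed; 3.4 + 2.8 + 1.4 = 7.6 kcal/mol.
B (eclipsed): NH2–iPr eclipsed, F–H eclipsed, CH3–tBu eclipsed; 3.6 + 1.4 + 4.4 = 9.4 kcal/mol.
C (eclipsed): NH2–H eclipsed, F–tBu eclipsed, CH3–iPr eclipsed; 1.6 + 3.3 + 3.9 = 8.8 kcal/mol.
B has the highest total (9.4 kcal/mol).

B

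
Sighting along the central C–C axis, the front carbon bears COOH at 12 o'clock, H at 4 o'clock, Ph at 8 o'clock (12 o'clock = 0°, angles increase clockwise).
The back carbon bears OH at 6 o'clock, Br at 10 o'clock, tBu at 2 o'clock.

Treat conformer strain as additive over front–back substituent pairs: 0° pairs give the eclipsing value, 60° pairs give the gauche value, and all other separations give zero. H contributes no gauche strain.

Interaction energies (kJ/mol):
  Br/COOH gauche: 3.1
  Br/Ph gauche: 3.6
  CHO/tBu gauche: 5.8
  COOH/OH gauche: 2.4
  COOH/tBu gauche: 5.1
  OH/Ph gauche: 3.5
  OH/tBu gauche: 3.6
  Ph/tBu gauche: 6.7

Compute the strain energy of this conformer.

This conformer (staggered): COOH(0°)/Br(300°) gauche 3.1; COOH(0°)/tBu(60°) gauche 5.1; Ph(240°)/OH(180°) gauche 3.5; Ph(240°)/Br(300°) gauche 3.6 → 15.3 kJ/mol.

15.3 kJ/mol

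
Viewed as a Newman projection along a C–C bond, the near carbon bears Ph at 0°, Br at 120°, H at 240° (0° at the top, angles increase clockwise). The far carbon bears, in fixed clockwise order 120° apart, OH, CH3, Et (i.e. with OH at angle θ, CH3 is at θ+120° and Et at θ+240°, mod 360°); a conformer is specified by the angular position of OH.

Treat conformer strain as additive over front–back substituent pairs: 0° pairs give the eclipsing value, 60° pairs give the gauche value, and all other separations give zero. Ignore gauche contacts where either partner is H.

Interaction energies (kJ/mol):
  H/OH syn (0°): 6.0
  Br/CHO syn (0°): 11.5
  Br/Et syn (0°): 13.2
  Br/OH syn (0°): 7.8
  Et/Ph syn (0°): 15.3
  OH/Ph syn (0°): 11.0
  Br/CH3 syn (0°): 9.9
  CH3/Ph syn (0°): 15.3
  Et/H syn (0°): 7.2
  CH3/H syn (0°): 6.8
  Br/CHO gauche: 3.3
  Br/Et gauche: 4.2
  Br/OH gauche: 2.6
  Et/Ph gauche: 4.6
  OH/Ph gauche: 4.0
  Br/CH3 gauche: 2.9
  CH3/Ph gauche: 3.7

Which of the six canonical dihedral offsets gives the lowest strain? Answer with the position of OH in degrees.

OH at 0° (eclipsed): Ph(0°)/OH(0°) eclipsed 11.0; Br(120°)/CH3(120°) eclipsed 9.9; H(240°)/Et(240°) eclipsed 7.2 → 28.1 kJ/mol.
OH at 60° (staggered): Ph(0°)/OH(60°) gauche 4.0; Ph(0°)/Et(300°) gauche 4.6; Br(120°)/OH(60°) gauche 2.6; Br(120°)/CH3(180°) gauche 2.9 → 14.1 kJ/mol.
OH at 120° (eclipsed): Ph(0°)/Et(0°) eclipsed 15.3; Br(120°)/OH(120°) eclipsed 7.8; H(240°)/CH3(240°) eclipsed 6.8 → 29.9 kJ/mol.
OH at 180° (staggered): Ph(0°)/CH3(300°) gauche 3.7; Ph(0°)/Et(60°) gauche 4.6; Br(120°)/OH(180°) gauche 2.6; Br(120°)/Et(60°) gauche 4.2 → 15.1 kJ/mol.
OH at 240° (eclipsed): Ph(0°)/CH3(0°) eclipsed 15.3; Br(120°)/Et(120°) eclipsed 13.2; H(240°)/OH(240°) eclipsed 6.0 → 34.5 kJ/mol.
OH at 300° (staggered): Ph(0°)/OH(300°) gauche 4.0; Ph(0°)/CH3(60°) gauche 3.7; Br(120°)/CH3(60°) gauche 2.9; Br(120°)/Et(180°) gauche 4.2 → 14.8 kJ/mol.
The minimum (14.1 kJ/mol) occurs with OH at 60°.

60°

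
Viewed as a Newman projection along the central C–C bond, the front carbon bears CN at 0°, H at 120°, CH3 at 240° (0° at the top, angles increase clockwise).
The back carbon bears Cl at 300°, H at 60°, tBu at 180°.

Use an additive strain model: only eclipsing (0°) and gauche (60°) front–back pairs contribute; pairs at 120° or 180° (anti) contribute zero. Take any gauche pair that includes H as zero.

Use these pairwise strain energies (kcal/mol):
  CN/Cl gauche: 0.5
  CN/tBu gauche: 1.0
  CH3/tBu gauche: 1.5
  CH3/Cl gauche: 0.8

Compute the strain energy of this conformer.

This conformer (staggered): CN(0°)/Cl(300°) gauche 0.5; CH3(240°)/Cl(300°) gauche 0.8; CH3(240°)/tBu(180°) gauche 1.5 → 2.8 kcal/mol.

2.8 kcal/mol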